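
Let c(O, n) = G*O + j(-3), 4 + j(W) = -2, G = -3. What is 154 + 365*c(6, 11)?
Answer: -8606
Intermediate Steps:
j(W) = -6 (j(W) = -4 - 2 = -6)
c(O, n) = -6 - 3*O (c(O, n) = -3*O - 6 = -6 - 3*O)
154 + 365*c(6, 11) = 154 + 365*(-6 - 3*6) = 154 + 365*(-6 - 18) = 154 + 365*(-24) = 154 - 8760 = -8606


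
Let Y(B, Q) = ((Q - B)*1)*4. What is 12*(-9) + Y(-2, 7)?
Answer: -72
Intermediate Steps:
Y(B, Q) = -4*B + 4*Q (Y(B, Q) = (Q - B)*4 = -4*B + 4*Q)
12*(-9) + Y(-2, 7) = 12*(-9) + (-4*(-2) + 4*7) = -108 + (8 + 28) = -108 + 36 = -72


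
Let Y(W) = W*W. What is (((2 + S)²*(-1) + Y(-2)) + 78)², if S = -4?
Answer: 6084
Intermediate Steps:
Y(W) = W²
(((2 + S)²*(-1) + Y(-2)) + 78)² = (((2 - 4)²*(-1) + (-2)²) + 78)² = (((-2)²*(-1) + 4) + 78)² = ((4*(-1) + 4) + 78)² = ((-4 + 4) + 78)² = (0 + 78)² = 78² = 6084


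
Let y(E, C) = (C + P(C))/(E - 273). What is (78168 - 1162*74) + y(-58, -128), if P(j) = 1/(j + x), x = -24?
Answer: -393420383/50312 ≈ -7819.6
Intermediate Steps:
P(j) = 1/(-24 + j) (P(j) = 1/(j - 24) = 1/(-24 + j))
y(E, C) = (C + 1/(-24 + C))/(-273 + E) (y(E, C) = (C + 1/(-24 + C))/(E - 273) = (C + 1/(-24 + C))/(-273 + E))
(78168 - 1162*74) + y(-58, -128) = (78168 - 1162*74) + (1 - 128*(-24 - 128))/((-273 - 58)*(-24 - 128)) = (78168 - 85988) + (1 - 128*(-152))/(-331*(-152)) = -7820 - 1/331*(-1/152)*(1 + 19456) = -7820 - 1/331*(-1/152)*19457 = -7820 + 19457/50312 = -393420383/50312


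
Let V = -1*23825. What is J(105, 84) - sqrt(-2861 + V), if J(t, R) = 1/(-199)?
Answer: -1/199 - I*sqrt(26686) ≈ -0.0050251 - 163.36*I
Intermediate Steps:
J(t, R) = -1/199
V = -23825
J(105, 84) - sqrt(-2861 + V) = -1/199 - sqrt(-2861 - 23825) = -1/199 - sqrt(-26686) = -1/199 - I*sqrt(26686)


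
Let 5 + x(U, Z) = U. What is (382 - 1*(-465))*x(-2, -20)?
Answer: -5929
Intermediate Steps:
x(U, Z) = -5 + U
(382 - 1*(-465))*x(-2, -20) = (382 - 1*(-465))*(-5 - 2) = (382 + 465)*(-7) = 847*(-7) = -5929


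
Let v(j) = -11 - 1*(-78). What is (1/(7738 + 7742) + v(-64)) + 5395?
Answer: 84551761/15480 ≈ 5462.0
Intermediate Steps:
v(j) = 67 (v(j) = -11 + 78 = 67)
(1/(7738 + 7742) + v(-64)) + 5395 = (1/(7738 + 7742) + 67) + 5395 = (1/15480 + 67) + 5395 = 1037161/15480 + 5395 = 84551761/15480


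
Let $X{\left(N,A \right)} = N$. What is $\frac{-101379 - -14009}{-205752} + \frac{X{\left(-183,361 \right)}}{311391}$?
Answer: $\frac{1509365503}{3559406724} \approx 0.42405$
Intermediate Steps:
$\frac{-101379 - -14009}{-205752} + \frac{X{\left(-183,361 \right)}}{311391} = \frac{-101379 - -14009}{-205752} - \frac{183}{311391} = \left(-101379 + 14009\right) \left(- \frac{1}{205752}\right) - \frac{61}{103797} = \left(-87370\right) \left(- \frac{1}{205752}\right) - \frac{61}{103797} = \frac{43685}{102876} - \frac{61}{103797} = \frac{1509365503}{3559406724}$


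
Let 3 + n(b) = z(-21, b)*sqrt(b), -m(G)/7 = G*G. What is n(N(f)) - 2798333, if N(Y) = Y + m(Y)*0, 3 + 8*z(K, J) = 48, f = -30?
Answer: -2798336 + 45*I*sqrt(30)/8 ≈ -2.7983e+6 + 30.809*I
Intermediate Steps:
m(G) = -7*G**2 (m(G) = -7*G*G = -7*G**2)
z(K, J) = 45/8 (z(K, J) = -3/8 + (1/8)*48 = -3/8 + 6 = 45/8)
N(Y) = Y (N(Y) = Y - 7*Y**2*0 = Y + 0 = Y)
n(b) = -3 + 45*sqrt(b)/8
n(N(f)) - 2798333 = (-3 + 45*sqrt(-30)/8) - 2798333 = (-3 + 45*(I*sqrt(30))/8) - 2798333 = (-3 + 45*I*sqrt(30)/8) - 2798333 = -2798336 + 45*I*sqrt(30)/8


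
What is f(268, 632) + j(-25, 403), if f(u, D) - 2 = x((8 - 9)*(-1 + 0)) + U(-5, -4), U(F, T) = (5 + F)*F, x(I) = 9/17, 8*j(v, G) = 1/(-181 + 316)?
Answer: 46457/18360 ≈ 2.5303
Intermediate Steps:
j(v, G) = 1/1080 (j(v, G) = 1/(8*(-181 + 316)) = (1/8)/135 = (1/8)*(1/135) = 1/1080)
x(I) = 9/17 (x(I) = 9*(1/17) = 9/17)
U(F, T) = F*(5 + F)
f(u, D) = 43/17 (f(u, D) = 2 + (9/17 - 5*(5 - 5)) = 2 + (9/17 - 5*0) = 2 + (9/17 + 0) = 2 + 9/17 = 43/17)
f(268, 632) + j(-25, 403) = 43/17 + 1/1080 = 46457/18360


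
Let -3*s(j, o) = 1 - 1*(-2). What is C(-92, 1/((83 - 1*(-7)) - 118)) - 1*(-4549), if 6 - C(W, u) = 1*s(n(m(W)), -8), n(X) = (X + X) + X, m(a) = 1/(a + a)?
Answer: 4556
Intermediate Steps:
m(a) = 1/(2*a)
n(X) = 3*X (n(X) = 2*X + X = 3*X)
s(j, o) = -1 (s(j, o) = -(1 - 1*(-2))/3 = -(1 + 2)/3 = -⅓*3 = -1)
C(W, u) = 7 (C(W, u) = 6 - (-1) = 6 - 1*(-1) = 6 + 1 = 7)
C(-92, 1/((83 - 1*(-7)) - 118)) - 1*(-4549) = 7 - 1*(-4549) = 7 + 4549 = 4556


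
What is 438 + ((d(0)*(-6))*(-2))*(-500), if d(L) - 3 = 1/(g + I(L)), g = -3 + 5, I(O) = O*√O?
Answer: -20562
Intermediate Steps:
I(O) = O^(3/2)
g = 2
d(L) = 3 + 1/(2 + L^(3/2))
438 + ((d(0)*(-6))*(-2))*(-500) = 438 + ((((7 + 3*0^(3/2))/(2 + 0^(3/2)))*(-6))*(-2))*(-500) = 438 + ((((7 + 3*0)/(2 + 0))*(-6))*(-2))*(-500) = 438 + ((((7 + 0)/2)*(-6))*(-2))*(-500) = 438 + ((((½)*7)*(-6))*(-2))*(-500) = 438 + (((7/2)*(-6))*(-2))*(-500) = 438 - 21*(-2)*(-500) = 438 + 42*(-500) = 438 - 21000 = -20562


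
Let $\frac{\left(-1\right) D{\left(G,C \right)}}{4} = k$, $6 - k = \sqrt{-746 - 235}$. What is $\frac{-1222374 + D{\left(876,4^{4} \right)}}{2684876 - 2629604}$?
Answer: $- \frac{203733}{9212} + \frac{i \sqrt{109}}{4606} \approx -22.116 + 0.0022667 i$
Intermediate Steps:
$k = 6 - 3 i \sqrt{109}$ ($k = 6 - \sqrt{-746 - 235} = 6 - \sqrt{-981} = 6 - 3 i \sqrt{109} \approx 6.0 - 31.321 i$)
$D{\left(G,C \right)} = -24 + 12 i \sqrt{109}$ ($D{\left(G,C \right)} = - 4 \left(6 - 3 i \sqrt{109}\right) = -24 + 12 i \sqrt{109}$)
$\frac{-1222374 + D{\left(876,4^{4} \right)}}{2684876 - 2629604} = \frac{-1222374 - \left(24 - 12 i \sqrt{109}\right)}{2684876 - 2629604} = \frac{-1222398 + 12 i \sqrt{109}}{2684876 - 2629604} = \frac{-1222398 + 12 i \sqrt{109}}{55272} = \left(-1222398 + 12 i \sqrt{109}\right) \frac{1}{55272} = - \frac{203733}{9212} + \frac{i \sqrt{109}}{4606}$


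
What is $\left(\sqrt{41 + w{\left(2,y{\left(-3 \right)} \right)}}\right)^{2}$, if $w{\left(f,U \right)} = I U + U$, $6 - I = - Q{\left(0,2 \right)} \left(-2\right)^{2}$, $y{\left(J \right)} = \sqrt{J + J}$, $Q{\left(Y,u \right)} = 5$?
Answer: $41 + 27 i \sqrt{6} \approx 41.0 + 66.136 i$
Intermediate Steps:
$y{\left(J \right)} = \sqrt{2} \sqrt{J}$ ($y{\left(J \right)} = \sqrt{2 J} = \sqrt{2} \sqrt{J}$)
$I = 26$ ($I = 6 - \left(-1\right) 5 \left(-2\right)^{2} = 6 - \left(-5\right) 4 = 6 - -20 = 6 + 20 = 26$)
$w{\left(f,U \right)} = 27 U$ ($w{\left(f,U \right)} = 26 U + U = 27 U$)
$\left(\sqrt{41 + w{\left(2,y{\left(-3 \right)} \right)}}\right)^{2} = \left(\sqrt{41 + 27 \sqrt{2} \sqrt{-3}}\right)^{2} = \left(\sqrt{41 + 27 \sqrt{2} i \sqrt{3}}\right)^{2} = \left(\sqrt{41 + 27 i \sqrt{6}}\right)^{2} = 41 + 27 i \sqrt{6}$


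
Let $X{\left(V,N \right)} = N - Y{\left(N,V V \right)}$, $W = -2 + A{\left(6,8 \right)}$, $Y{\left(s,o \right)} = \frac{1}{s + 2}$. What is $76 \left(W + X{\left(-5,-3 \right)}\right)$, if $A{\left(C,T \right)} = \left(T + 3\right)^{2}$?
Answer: $8892$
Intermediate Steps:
$Y{\left(s,o \right)} = \frac{1}{2 + s}$
$A{\left(C,T \right)} = \left(3 + T\right)^{2}$
$W = 119$ ($W = -2 + \left(3 + 8\right)^{2} = -2 + 11^{2} = -2 + 121 = 119$)
$X{\left(V,N \right)} = N - \frac{1}{2 + N}$
$76 \left(W + X{\left(-5,-3 \right)}\right) = 76 \left(119 + \frac{-1 - 3 \left(2 - 3\right)}{2 - 3}\right) = 76 \left(119 + \frac{-1 - -3}{-1}\right) = 76 \left(119 - \left(-1 + 3\right)\right) = 76 \left(119 - 2\right) = 76 \cdot 117 = 8892$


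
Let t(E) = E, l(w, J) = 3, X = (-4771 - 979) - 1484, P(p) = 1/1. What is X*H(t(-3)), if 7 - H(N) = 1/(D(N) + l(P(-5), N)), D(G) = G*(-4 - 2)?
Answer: -1056164/21 ≈ -50294.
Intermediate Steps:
P(p) = 1 (P(p) = 1*1 = 1)
X = -7234 (X = -5750 - 1484 = -7234)
D(G) = -6*G (D(G) = G*(-6) = -6*G)
H(N) = 7 - 1/(3 - 6*N) (H(N) = 7 - 1/(-6*N + 3) = 7 - 1/(3 - 6*N))
X*H(t(-3)) = -14468*(-10 + 21*(-3))/(3*(-1 + 2*(-3))) = -14468*(-10 - 63)/(3*(-1 - 6)) = -14468*(-73)/(3*(-7)) = -14468*(-1)*(-73)/(3*7) = -7234*146/21 = -1056164/21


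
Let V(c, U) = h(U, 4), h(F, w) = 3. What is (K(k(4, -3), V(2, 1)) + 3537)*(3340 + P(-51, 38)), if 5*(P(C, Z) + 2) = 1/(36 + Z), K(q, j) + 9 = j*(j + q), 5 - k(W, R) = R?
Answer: 4398052221/370 ≈ 1.1887e+7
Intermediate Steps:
k(W, R) = 5 - R
V(c, U) = 3
K(q, j) = -9 + j*(j + q)
P(C, Z) = -2 + 1/(5*(36 + Z))
(K(k(4, -3), V(2, 1)) + 3537)*(3340 + P(-51, 38)) = ((-9 + 3² + 3*(5 - 1*(-3))) + 3537)*(3340 + (-359 - 10*38)/(5*(36 + 38))) = ((-9 + 9 + 3*(5 + 3)) + 3537)*(3340 + (⅕)*(-359 - 380)/74) = ((-9 + 9 + 3*8) + 3537)*(3340 + (⅕)*(1/74)*(-739)) = ((-9 + 9 + 24) + 3537)*(3340 - 739/370) = (24 + 3537)*(1235061/370) = 3561*(1235061/370) = 4398052221/370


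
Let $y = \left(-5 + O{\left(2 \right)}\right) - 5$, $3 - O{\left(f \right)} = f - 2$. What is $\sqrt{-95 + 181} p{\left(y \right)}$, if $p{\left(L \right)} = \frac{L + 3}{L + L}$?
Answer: $\frac{2 \sqrt{86}}{7} \approx 2.6496$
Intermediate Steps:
$O{\left(f \right)} = 5 - f$ ($O{\left(f \right)} = 3 - \left(f - 2\right) = 3 - \left(-2 + f\right) = 5 - f$)
$y = -7$ ($y = \left(-5 + \left(5 - 2\right)\right) - 5 = \left(-5 + 3\right) - 5 = -2 - 5 = -7$)
$p{\left(L \right)} = \frac{3 + L}{2 L}$
$\sqrt{-95 + 181} p{\left(y \right)} = \sqrt{-95 + 181} \frac{3 - 7}{2 \left(-7\right)} = \sqrt{86} \cdot \frac{1}{2} \left(- \frac{1}{7}\right) \left(-4\right) = \sqrt{86} \cdot \frac{2}{7} = \frac{2 \sqrt{86}}{7}$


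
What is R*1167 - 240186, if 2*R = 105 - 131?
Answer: -255357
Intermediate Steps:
R = -13 (R = (105 - 131)/2 = (½)*(-26) = -13)
R*1167 - 240186 = -13*1167 - 240186 = -15171 - 240186 = -255357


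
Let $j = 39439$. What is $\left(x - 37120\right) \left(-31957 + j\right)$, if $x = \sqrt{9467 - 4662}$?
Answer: $-277731840 + 231942 \sqrt{5} \approx -2.7721 \cdot 10^{8}$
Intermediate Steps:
$x = 31 \sqrt{5}$ ($x = \sqrt{4805} = 31 \sqrt{5} \approx 69.318$)
$\left(x - 37120\right) \left(-31957 + j\right) = \left(31 \sqrt{5} - 37120\right) \left(-31957 + 39439\right) = \left(-37120 + 31 \sqrt{5}\right) 7482 = -277731840 + 231942 \sqrt{5}$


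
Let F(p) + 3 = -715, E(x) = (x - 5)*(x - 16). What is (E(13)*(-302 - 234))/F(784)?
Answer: -6432/359 ≈ -17.916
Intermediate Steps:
E(x) = (-16 + x)*(-5 + x) (E(x) = (-5 + x)*(-16 + x) = (-16 + x)*(-5 + x))
F(p) = -718 (F(p) = -3 - 715 = -718)
(E(13)*(-302 - 234))/F(784) = ((80 + 13² - 21*13)*(-302 - 234))/(-718) = ((80 + 169 - 273)*(-536))*(-1/718) = -24*(-536)*(-1/718) = 12864*(-1/718) = -6432/359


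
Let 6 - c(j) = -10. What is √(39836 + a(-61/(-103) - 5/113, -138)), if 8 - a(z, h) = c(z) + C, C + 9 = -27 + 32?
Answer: 2*√9958 ≈ 199.58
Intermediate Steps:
c(j) = 16 (c(j) = 6 - 1*(-10) = 6 + 10 = 16)
C = -4 (C = -9 + (-27 + 32) = -9 + 5 = -4)
a(z, h) = -4 (a(z, h) = 8 - (16 - 4) = 8 - 1*12 = 8 - 12 = -4)
√(39836 + a(-61/(-103) - 5/113, -138)) = √(39836 - 4) = √39832 = 2*√9958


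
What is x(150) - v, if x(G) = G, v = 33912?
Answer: -33762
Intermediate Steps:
x(150) - v = 150 - 1*33912 = 150 - 33912 = -33762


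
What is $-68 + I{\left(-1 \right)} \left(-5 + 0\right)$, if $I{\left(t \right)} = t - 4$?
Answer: $-43$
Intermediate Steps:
$I{\left(t \right)} = -4 + t$ ($I{\left(t \right)} = t - 4 = -4 + t$)
$-68 + I{\left(-1 \right)} \left(-5 + 0\right) = -68 + \left(-4 - 1\right) \left(-5 + 0\right) = -68 - -25 = -68 + 25 = -43$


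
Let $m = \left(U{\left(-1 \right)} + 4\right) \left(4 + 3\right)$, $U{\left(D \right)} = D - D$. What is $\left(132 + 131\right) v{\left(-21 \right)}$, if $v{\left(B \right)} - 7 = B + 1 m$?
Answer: $3682$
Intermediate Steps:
$U{\left(D \right)} = 0$
$m = 28$ ($m = \left(0 + 4\right) \left(4 + 3\right) = 4 \cdot 7 = 28$)
$v{\left(B \right)} = 35 + B$ ($v{\left(B \right)} = 7 + \left(B + 1 \cdot 28\right) = 7 + \left(B + 28\right) = 7 + \left(28 + B\right) = 35 + B$)
$\left(132 + 131\right) v{\left(-21 \right)} = \left(132 + 131\right) \left(35 - 21\right) = 263 \cdot 14 = 3682$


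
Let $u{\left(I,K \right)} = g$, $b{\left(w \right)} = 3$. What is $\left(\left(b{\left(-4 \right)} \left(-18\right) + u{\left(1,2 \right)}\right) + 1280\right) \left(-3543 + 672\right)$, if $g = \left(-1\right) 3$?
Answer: $-3511233$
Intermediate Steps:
$g = -3$
$u{\left(I,K \right)} = -3$
$\left(\left(b{\left(-4 \right)} \left(-18\right) + u{\left(1,2 \right)}\right) + 1280\right) \left(-3543 + 672\right) = \left(\left(3 \left(-18\right) - 3\right) + 1280\right) \left(-3543 + 672\right) = \left(\left(-54 - 3\right) + 1280\right) \left(-2871\right) = \left(-57 + 1280\right) \left(-2871\right) = 1223 \left(-2871\right) = -3511233$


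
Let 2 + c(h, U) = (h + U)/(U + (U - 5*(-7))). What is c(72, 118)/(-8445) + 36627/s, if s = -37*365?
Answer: -16763923061/6181495095 ≈ -2.7120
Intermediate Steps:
s = -13505
c(h, U) = -2 + (U + h)/(35 + 2*U) (c(h, U) = -2 + (h + U)/(U + (U - 5*(-7))) = -2 + (U + h)/(U + (U + 35)) = -2 + (U + h)/(U + (35 + U)) = -2 + (U + h)/(35 + 2*U))
c(72, 118)/(-8445) + 36627/s = ((-70 + 72 - 3*118)/(35 + 2*118))/(-8445) + 36627/(-13505) = ((-70 + 72 - 354)/(35 + 236))*(-1/8445) + 36627*(-1/13505) = (-352/271)*(-1/8445) - 36627/13505 = ((1/271)*(-352))*(-1/8445) - 36627/13505 = -352/271*(-1/8445) - 36627/13505 = 352/2288595 - 36627/13505 = -16763923061/6181495095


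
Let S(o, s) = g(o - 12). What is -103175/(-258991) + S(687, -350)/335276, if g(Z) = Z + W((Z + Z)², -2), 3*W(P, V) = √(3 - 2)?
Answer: 52150509833/130250199774 ≈ 0.40039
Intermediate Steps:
W(P, V) = ⅓ (W(P, V) = √(3 - 2)/3 = √1/3 = (⅓)*1 = ⅓)
g(Z) = ⅓ + Z (g(Z) = Z + ⅓ = ⅓ + Z)
S(o, s) = -35/3 + o (S(o, s) = ⅓ + (o - 12) = ⅓ + (-12 + o) = -35/3 + o)
-103175/(-258991) + S(687, -350)/335276 = -103175/(-258991) + (-35/3 + 687)/335276 = -103175*(-1/258991) + (2026/3)*(1/335276) = 103175/258991 + 1013/502914 = 52150509833/130250199774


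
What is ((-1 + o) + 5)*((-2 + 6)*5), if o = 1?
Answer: 100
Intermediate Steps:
((-1 + o) + 5)*((-2 + 6)*5) = ((-1 + 1) + 5)*((-2 + 6)*5) = (0 + 5)*(4*5) = 5*20 = 100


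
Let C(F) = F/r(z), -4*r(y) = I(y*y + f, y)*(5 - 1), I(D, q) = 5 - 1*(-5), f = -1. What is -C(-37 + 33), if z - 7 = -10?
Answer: -⅖ ≈ -0.40000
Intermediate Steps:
z = -3 (z = 7 - 10 = -3)
I(D, q) = 10 (I(D, q) = 5 + 5 = 10)
r(y) = -10 (r(y) = -5*(5 - 1)/2 = -5*4/2 = -¼*40 = -10)
C(F) = -F/10 (C(F) = F/(-10) = F*(-⅒) = -F/10)
-C(-37 + 33) = -(-1)*(-37 + 33)/10 = -(-1)*(-4)/10 = -1*⅖ = -⅖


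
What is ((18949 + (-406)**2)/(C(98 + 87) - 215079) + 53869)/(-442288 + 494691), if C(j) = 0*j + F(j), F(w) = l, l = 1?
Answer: 11585852997/11270732434 ≈ 1.0280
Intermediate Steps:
F(w) = 1
C(j) = 1 (C(j) = 0*j + 1 = 0 + 1 = 1)
((18949 + (-406)**2)/(C(98 + 87) - 215079) + 53869)/(-442288 + 494691) = ((18949 + (-406)**2)/(1 - 215079) + 53869)/(-442288 + 494691) = ((18949 + 164836)/(-215078) + 53869)/52403 = (183785*(-1/215078) + 53869)*(1/52403) = (-183785/215078 + 53869)*(1/52403) = (11585852997/215078)*(1/52403) = 11585852997/11270732434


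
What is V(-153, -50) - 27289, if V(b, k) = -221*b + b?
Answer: 6371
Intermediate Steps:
V(b, k) = -220*b
V(-153, -50) - 27289 = -220*(-153) - 27289 = 33660 - 27289 = 6371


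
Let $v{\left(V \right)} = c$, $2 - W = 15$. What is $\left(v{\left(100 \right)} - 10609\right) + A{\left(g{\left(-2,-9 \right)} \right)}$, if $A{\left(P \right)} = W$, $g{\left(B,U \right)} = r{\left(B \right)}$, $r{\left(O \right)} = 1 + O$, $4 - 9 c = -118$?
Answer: $- \frac{95476}{9} \approx -10608.0$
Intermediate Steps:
$W = -13$ ($W = 2 - 15 = -13$)
$c = \frac{122}{9}$ ($c = \frac{4}{9} - - \frac{118}{9} = \frac{4}{9} + \frac{118}{9} = \frac{122}{9} \approx 13.556$)
$g{\left(B,U \right)} = 1 + B$
$v{\left(V \right)} = \frac{122}{9}$
$A{\left(P \right)} = -13$
$\left(v{\left(100 \right)} - 10609\right) + A{\left(g{\left(-2,-9 \right)} \right)} = \left(\frac{122}{9} - 10609\right) - 13 = - \frac{95359}{9} - 13 = - \frac{95476}{9}$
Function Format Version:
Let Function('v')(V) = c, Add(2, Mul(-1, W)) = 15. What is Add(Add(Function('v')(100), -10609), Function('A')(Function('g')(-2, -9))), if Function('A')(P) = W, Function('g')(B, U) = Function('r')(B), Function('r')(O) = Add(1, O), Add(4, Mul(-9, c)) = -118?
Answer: Rational(-95476, 9) ≈ -10608.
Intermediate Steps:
W = -13 (W = Add(2, Mul(-1, 15)) = Add(2, -15) = -13)
c = Rational(122, 9) (c = Add(Rational(4, 9), Mul(Rational(-1, 9), -118)) = Add(Rational(4, 9), Rational(118, 9)) = Rational(122, 9) ≈ 13.556)
Function('g')(B, U) = Add(1, B)
Function('v')(V) = Rational(122, 9)
Function('A')(P) = -13
Add(Add(Function('v')(100), -10609), Function('A')(Function('g')(-2, -9))) = Add(Add(Rational(122, 9), -10609), -13) = Add(Rational(-95359, 9), -13) = Rational(-95476, 9)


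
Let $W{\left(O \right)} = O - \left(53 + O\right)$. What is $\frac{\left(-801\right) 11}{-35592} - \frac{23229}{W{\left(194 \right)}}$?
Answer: $\frac{275744517}{628792} \approx 438.53$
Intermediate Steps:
$W{\left(O \right)} = -53$ ($W{\left(O \right)} = O - \left(53 + O\right) = -53$)
$\frac{\left(-801\right) 11}{-35592} - \frac{23229}{W{\left(194 \right)}} = \frac{\left(-801\right) 11}{-35592} - \frac{23229}{-53} = \left(-8811\right) \left(- \frac{1}{35592}\right) - - \frac{23229}{53} = \frac{2937}{11864} + \frac{23229}{53} = \frac{275744517}{628792}$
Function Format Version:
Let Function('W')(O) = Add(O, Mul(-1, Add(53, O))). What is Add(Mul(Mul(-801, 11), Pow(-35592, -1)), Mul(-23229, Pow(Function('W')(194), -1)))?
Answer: Rational(275744517, 628792) ≈ 438.53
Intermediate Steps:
Function('W')(O) = -53 (Function('W')(O) = Add(O, Add(-53, Mul(-1, O))) = -53)
Add(Mul(Mul(-801, 11), Pow(-35592, -1)), Mul(-23229, Pow(Function('W')(194), -1))) = Add(Mul(Mul(-801, 11), Pow(-35592, -1)), Mul(-23229, Pow(-53, -1))) = Add(Mul(-8811, Rational(-1, 35592)), Mul(-23229, Rational(-1, 53))) = Add(Rational(2937, 11864), Rational(23229, 53)) = Rational(275744517, 628792)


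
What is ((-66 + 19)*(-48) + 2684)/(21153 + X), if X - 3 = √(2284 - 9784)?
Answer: 458380/1963087 - 3250*I*√3/5889261 ≈ 0.2335 - 0.00095584*I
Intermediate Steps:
X = 3 + 50*I*√3 (X = 3 + √(2284 - 9784) = 3 + √(-7500) = 3 + 50*I*√3 ≈ 3.0 + 86.603*I)
((-66 + 19)*(-48) + 2684)/(21153 + X) = ((-66 + 19)*(-48) + 2684)/(21153 + (3 + 50*I*√3)) = (-47*(-48) + 2684)/(21156 + 50*I*√3) = (2256 + 2684)/(21156 + 50*I*√3) = 4940/(21156 + 50*I*√3)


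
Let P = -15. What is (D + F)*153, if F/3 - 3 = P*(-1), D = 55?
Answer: 16677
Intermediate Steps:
F = 54 (F = 9 + 3*(-15*(-1)) = 9 + 3*15 = 9 + 45 = 54)
(D + F)*153 = (55 + 54)*153 = 109*153 = 16677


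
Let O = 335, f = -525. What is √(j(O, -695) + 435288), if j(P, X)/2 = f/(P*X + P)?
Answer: 7*√4801635336417/23249 ≈ 659.76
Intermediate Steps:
j(P, X) = -1050/(P + P*X) (j(P, X) = 2*(-525/(P*X + P)) = 2*(-525/(P + P*X)) = -1050/(P + P*X))
√(j(O, -695) + 435288) = √(-1050/(335*(1 - 695)) + 435288) = √(-1050*1/335/(-694) + 435288) = √(-1050*1/335*(-1/694) + 435288) = √(105/23249 + 435288) = √(10120010817/23249) = 7*√4801635336417/23249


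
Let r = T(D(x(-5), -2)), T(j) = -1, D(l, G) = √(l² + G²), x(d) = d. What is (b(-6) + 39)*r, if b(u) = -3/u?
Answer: -79/2 ≈ -39.500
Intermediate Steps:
D(l, G) = √(G² + l²)
r = -1
(b(-6) + 39)*r = (-3/(-6) + 39)*(-1) = (-3*(-⅙) + 39)*(-1) = (½ + 39)*(-1) = (79/2)*(-1) = -79/2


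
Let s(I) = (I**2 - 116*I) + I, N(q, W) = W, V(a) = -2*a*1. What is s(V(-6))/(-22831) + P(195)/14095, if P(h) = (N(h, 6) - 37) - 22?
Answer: 16211377/321802945 ≈ 0.050377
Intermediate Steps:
V(a) = -2*a
P(h) = -53 (P(h) = (6 - 37) - 22 = -31 - 22 = -53)
s(I) = I**2 - 115*I
s(V(-6))/(-22831) + P(195)/14095 = ((-2*(-6))*(-115 - 2*(-6)))/(-22831) - 53/14095 = (12*(-115 + 12))*(-1/22831) - 53*1/14095 = (12*(-103))*(-1/22831) - 53/14095 = -1236*(-1/22831) - 53/14095 = 1236/22831 - 53/14095 = 16211377/321802945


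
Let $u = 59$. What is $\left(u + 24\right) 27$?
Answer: $2241$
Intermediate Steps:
$\left(u + 24\right) 27 = \left(59 + 24\right) 27 = 83 \cdot 27 = 2241$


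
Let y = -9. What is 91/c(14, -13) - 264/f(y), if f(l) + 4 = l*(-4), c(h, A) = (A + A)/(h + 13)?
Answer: -411/4 ≈ -102.75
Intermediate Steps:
c(h, A) = 2*A/(13 + h) (c(h, A) = (2*A)/(13 + h) = 2*A/(13 + h))
f(l) = -4 - 4*l (f(l) = -4 + l*(-4) = -4 - 4*l)
91/c(14, -13) - 264/f(y) = 91/((2*(-13)/(13 + 14))) - 264/(-4 - 4*(-9)) = 91/((2*(-13)/27)) - 264/(-4 + 36) = 91/((2*(-13)*(1/27))) - 264/32 = 91/(-26/27) - 264*1/32 = 91*(-27/26) - 33/4 = -189/2 - 33/4 = -411/4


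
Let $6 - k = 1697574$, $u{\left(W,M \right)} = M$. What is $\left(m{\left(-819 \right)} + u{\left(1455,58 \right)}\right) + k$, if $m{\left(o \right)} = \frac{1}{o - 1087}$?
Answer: $- \frac{3235454061}{1906} \approx -1.6975 \cdot 10^{6}$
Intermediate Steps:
$m{\left(o \right)} = \frac{1}{-1087 + o}$
$k = -1697568$ ($k = 6 - 1697574 = -1697568$)
$\left(m{\left(-819 \right)} + u{\left(1455,58 \right)}\right) + k = \left(\frac{1}{-1087 - 819} + 58\right) - 1697568 = \left(\frac{1}{-1906} + 58\right) - 1697568 = \left(- \frac{1}{1906} + 58\right) - 1697568 = \frac{110547}{1906} - 1697568 = - \frac{3235454061}{1906}$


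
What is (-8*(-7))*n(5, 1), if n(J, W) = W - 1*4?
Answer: -168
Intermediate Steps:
n(J, W) = -4 + W (n(J, W) = W - 4 = -4 + W)
(-8*(-7))*n(5, 1) = (-8*(-7))*(-4 + 1) = 56*(-3) = -168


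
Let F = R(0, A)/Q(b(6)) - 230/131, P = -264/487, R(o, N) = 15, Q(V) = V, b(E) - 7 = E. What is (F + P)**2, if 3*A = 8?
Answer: 900158820289/687839668321 ≈ 1.3087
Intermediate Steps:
A = 8/3 (A = (1/3)*8 = 8/3 ≈ 2.6667)
b(E) = 7 + E
P = -264/487 (P = -264*1/487 = -264/487 ≈ -0.54209)
F = -1025/1703 (F = 15/(7 + 6) - 230/131 = 15/13 - 230*1/131 = 15*(1/13) - 230/131 = 15/13 - 230/131 = -1025/1703 ≈ -0.60188)
(F + P)**2 = (-1025/1703 - 264/487)**2 = (-948767/829361)**2 = 900158820289/687839668321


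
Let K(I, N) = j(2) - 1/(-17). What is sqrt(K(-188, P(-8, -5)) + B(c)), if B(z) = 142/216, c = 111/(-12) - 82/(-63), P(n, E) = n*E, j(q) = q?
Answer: sqrt(254337)/306 ≈ 1.6481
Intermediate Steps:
P(n, E) = E*n
K(I, N) = 35/17 (K(I, N) = 2 - 1/(-17) = 2 - 1*(-1/17) = 2 + 1/17 = 35/17)
c = -2003/252 (c = 111*(-1/12) - 82*(-1/63) = -37/4 + 82/63 = -2003/252 ≈ -7.9484)
B(z) = 71/108 (B(z) = 142*(1/216) = 71/108)
sqrt(K(-188, P(-8, -5)) + B(c)) = sqrt(35/17 + 71/108) = sqrt(4987/1836) = sqrt(254337)/306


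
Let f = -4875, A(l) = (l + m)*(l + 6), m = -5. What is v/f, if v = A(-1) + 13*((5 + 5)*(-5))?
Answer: 136/975 ≈ 0.13949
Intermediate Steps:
A(l) = (-5 + l)*(6 + l) (A(l) = (l - 5)*(l + 6) = (-5 + l)*(6 + l))
v = -680 (v = (-30 - 1 + (-1)²) + 13*((5 + 5)*(-5)) = (-30 - 1 + 1) + 13*(10*(-5)) = -30 + 13*(-50) = -30 - 650 = -680)
v/f = -680/(-4875) = -680*(-1/4875) = 136/975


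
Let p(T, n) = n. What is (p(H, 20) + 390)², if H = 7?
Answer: 168100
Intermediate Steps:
(p(H, 20) + 390)² = (20 + 390)² = 410² = 168100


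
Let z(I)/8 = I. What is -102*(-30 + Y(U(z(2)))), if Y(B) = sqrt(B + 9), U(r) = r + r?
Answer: 3060 - 102*sqrt(41) ≈ 2406.9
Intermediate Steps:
z(I) = 8*I
U(r) = 2*r
Y(B) = sqrt(9 + B)
-102*(-30 + Y(U(z(2)))) = -102*(-30 + sqrt(9 + 2*(8*2))) = -102*(-30 + sqrt(9 + 2*16)) = -102*(-30 + sqrt(9 + 32)) = -102*(-30 + sqrt(41)) = 3060 - 102*sqrt(41)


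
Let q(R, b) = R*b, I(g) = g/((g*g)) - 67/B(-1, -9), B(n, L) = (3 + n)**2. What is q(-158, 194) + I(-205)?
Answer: -25148379/820 ≈ -30669.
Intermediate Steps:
I(g) = -67/4 + 1/g (I(g) = g/((g*g)) - 67/(3 - 1)**2 = g/(g**2) - 67/(2**2) = g/g**2 - 67/4 = 1/g - 67*1/4 = 1/g - 67/4 = -67/4 + 1/g)
q(-158, 194) + I(-205) = -158*194 + (-67/4 + 1/(-205)) = -30652 + (-67/4 - 1/205) = -30652 - 13739/820 = -25148379/820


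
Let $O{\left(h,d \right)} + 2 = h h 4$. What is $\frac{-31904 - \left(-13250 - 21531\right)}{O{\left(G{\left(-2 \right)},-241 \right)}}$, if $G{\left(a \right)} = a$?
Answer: $\frac{411}{2} \approx 205.5$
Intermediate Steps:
$O{\left(h,d \right)} = -2 + 4 h^{2}$ ($O{\left(h,d \right)} = -2 + h h 4 = -2 + h^{2} \cdot 4 = -2 + 4 h^{2}$)
$\frac{-31904 - \left(-13250 - 21531\right)}{O{\left(G{\left(-2 \right)},-241 \right)}} = \frac{-31904 - \left(-13250 - 21531\right)}{-2 + 4 \left(-2\right)^{2}} = \frac{-31904 - \left(-13250 - 21531\right)}{-2 + 4 \cdot 4} = \frac{-31904 - -34781}{-2 + 16} = \frac{-31904 + 34781}{14} = 2877 \cdot \frac{1}{14} = \frac{411}{2}$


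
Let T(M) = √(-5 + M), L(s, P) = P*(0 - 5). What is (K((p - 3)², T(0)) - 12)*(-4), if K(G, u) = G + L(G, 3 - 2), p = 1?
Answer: 52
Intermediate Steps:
L(s, P) = -5*P (L(s, P) = P*(-5) = -5*P)
K(G, u) = -5 + G (K(G, u) = G - 5*(3 - 2) = G - 5*1 = G - 5 = -5 + G)
(K((p - 3)², T(0)) - 12)*(-4) = ((-5 + (1 - 3)²) - 12)*(-4) = ((-5 + (-2)²) - 12)*(-4) = ((-5 + 4) - 12)*(-4) = (-1 - 12)*(-4) = -13*(-4) = 52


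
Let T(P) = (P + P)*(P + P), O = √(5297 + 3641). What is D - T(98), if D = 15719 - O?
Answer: -22697 - √8938 ≈ -22792.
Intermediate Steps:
O = √8938 ≈ 94.541
T(P) = 4*P² (T(P) = (2*P)*(2*P) = 4*P²)
D = 15719 - √8938 ≈ 15624.
D - T(98) = (15719 - √8938) - 4*98² = (15719 - √8938) - 4*9604 = (15719 - √8938) - 1*38416 = (15719 - √8938) - 38416 = -22697 - √8938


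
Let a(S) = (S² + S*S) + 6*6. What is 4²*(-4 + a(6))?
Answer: 1664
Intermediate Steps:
a(S) = 36 + 2*S² (a(S) = (S² + S²) + 36 = 2*S² + 36 = 36 + 2*S²)
4²*(-4 + a(6)) = 4²*(-4 + (36 + 2*6²)) = 16*(-4 + (36 + 2*36)) = 16*(-4 + (36 + 72)) = 16*(-4 + 108) = 16*104 = 1664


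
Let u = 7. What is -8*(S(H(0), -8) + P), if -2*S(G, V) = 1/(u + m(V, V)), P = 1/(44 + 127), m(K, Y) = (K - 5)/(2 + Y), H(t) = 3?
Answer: 3664/9405 ≈ 0.38958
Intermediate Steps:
m(K, Y) = (-5 + K)/(2 + Y)
P = 1/171 ≈ 0.0058480
S(G, V) = -1/(2*(7 + (-5 + V)/(2 + V)))
-8*(S(H(0), -8) + P) = -8*((-2 - 1*(-8))/(2*(9 + 8*(-8))) + 1/171) = -8*((-2 + 8)/(2*(9 - 64)) + 1/171) = -8*((1/2)*6/(-55) + 1/171) = -8*((1/2)*(-1/55)*6 + 1/171) = -8*(-3/55 + 1/171) = -8*(-458/9405) = 3664/9405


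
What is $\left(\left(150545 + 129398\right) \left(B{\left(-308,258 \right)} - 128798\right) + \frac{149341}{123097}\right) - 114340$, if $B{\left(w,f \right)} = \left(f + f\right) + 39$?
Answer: $- \frac{4419286253913092}{123097} \approx -3.5901 \cdot 10^{10}$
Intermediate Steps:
$B{\left(w,f \right)} = 39 + 2 f$ ($B{\left(w,f \right)} = 2 f + 39 = 39 + 2 f$)
$\left(\left(150545 + 129398\right) \left(B{\left(-308,258 \right)} - 128798\right) + \frac{149341}{123097}\right) - 114340 = \left(\left(150545 + 129398\right) \left(\left(39 + 2 \cdot 258\right) - 128798\right) + \frac{149341}{123097}\right) - 114340 = \left(279943 \left(\left(39 + 516\right) - 128798\right) + 149341 \cdot \frac{1}{123097}\right) - 114340 = \left(279943 \left(555 - 128798\right) + \frac{149341}{123097}\right) - 114340 = \left(279943 \left(-128243\right) + \frac{149341}{123097}\right) - 114340 = \left(-35900730149 + \frac{149341}{123097}\right) - 114340 = - \frac{4419272179002112}{123097} - 114340 = - \frac{4419286253913092}{123097}$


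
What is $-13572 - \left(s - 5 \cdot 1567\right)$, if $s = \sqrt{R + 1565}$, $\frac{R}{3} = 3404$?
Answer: $-5737 - \sqrt{11777} \approx -5845.5$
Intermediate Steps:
$R = 10212$ ($R = 3 \cdot 3404 = 10212$)
$s = \sqrt{11777}$ ($s = \sqrt{10212 + 1565} = \sqrt{11777} \approx 108.52$)
$-13572 - \left(s - 5 \cdot 1567\right) = -13572 - \left(\sqrt{11777} - 5 \cdot 1567\right) = -13572 - \left(\sqrt{11777} - 7835\right) = -13572 - \left(-7835 + \sqrt{11777}\right) = -13572 + \left(7835 - \sqrt{11777}\right) = -5737 - \sqrt{11777}$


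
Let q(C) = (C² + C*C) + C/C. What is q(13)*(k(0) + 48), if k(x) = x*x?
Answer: 16272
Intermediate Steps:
k(x) = x²
q(C) = 1 + 2*C² (q(C) = (C² + C²) + 1 = 2*C² + 1 = 1 + 2*C²)
q(13)*(k(0) + 48) = (1 + 2*13²)*(0² + 48) = (1 + 2*169)*(0 + 48) = (1 + 338)*48 = 339*48 = 16272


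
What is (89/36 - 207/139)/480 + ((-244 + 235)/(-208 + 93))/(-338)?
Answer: 3391685/1867252608 ≈ 0.0018164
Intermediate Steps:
(89/36 - 207/139)/480 + ((-244 + 235)/(-208 + 93))/(-338) = (89*(1/36) - 207*1/139)*(1/480) - 9/(-115)*(-1/338) = (89/36 - 207/139)*(1/480) - 9*(-1/115)*(-1/338) = (4919/5004)*(1/480) + (9/115)*(-1/338) = 4919/2401920 - 9/38870 = 3391685/1867252608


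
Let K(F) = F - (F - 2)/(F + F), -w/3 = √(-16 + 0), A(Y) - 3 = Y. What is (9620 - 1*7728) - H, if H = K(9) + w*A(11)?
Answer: 33901/18 + 168*I ≈ 1883.4 + 168.0*I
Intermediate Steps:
A(Y) = 3 + Y
w = -12*I (w = -3*√(-16 + 0) = -12*I ≈ -12.0*I)
K(F) = F - (-2 + F)/(2*F)
H = 155/18 - 168*I (H = (-½ + 9 + 1/9) + (-12*I)*(3 + 11) = (-½ + 9 + ⅑) - 12*I*14 = 155/18 - 168*I ≈ 8.6111 - 168.0*I)
(9620 - 1*7728) - H = (9620 - 1*7728) - (155/18 - 168*I) = (9620 - 7728) + (-155/18 + 168*I) = 1892 + (-155/18 + 168*I) = 33901/18 + 168*I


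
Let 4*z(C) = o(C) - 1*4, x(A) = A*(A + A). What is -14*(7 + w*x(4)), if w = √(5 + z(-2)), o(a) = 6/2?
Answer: -98 - 224*√19 ≈ -1074.4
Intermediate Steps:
x(A) = 2*A² (x(A) = A*(2*A) = 2*A²)
o(a) = 3 (o(a) = 6*(½) = 3)
z(C) = -¼ (z(C) = (3 - 1*4)/4 = (3 - 4)/4 = (¼)*(-1) = -¼)
w = √19/2 (w = √(5 - ¼) = √(19/4) = √19/2 ≈ 2.1795)
-14*(7 + w*x(4)) = -14*(7 + (√19/2)*(2*4²)) = -14*(7 + (√19/2)*(2*16)) = -14*(7 + (√19/2)*32) = -14*(7 + 16*√19) = -98 - 224*√19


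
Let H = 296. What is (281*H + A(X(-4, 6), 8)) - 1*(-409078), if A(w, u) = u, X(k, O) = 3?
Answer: 492262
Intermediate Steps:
(281*H + A(X(-4, 6), 8)) - 1*(-409078) = (281*296 + 8) - 1*(-409078) = (83176 + 8) + 409078 = 83184 + 409078 = 492262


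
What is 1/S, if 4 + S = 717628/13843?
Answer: 13843/662256 ≈ 0.020903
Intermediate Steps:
S = 662256/13843 (S = -4 + 717628/13843 = 662256/13843 ≈ 47.841)
1/S = 1/(662256/13843) = 13843/662256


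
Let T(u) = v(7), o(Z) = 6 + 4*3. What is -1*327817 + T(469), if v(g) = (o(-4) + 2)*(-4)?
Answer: -327897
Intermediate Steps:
o(Z) = 18 (o(Z) = 6 + 12 = 18)
v(g) = -80 (v(g) = (18 + 2)*(-4) = 20*(-4) = -80)
T(u) = -80
-1*327817 + T(469) = -1*327817 - 80 = -327817 - 80 = -327897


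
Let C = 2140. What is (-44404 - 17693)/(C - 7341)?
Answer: 8871/743 ≈ 11.939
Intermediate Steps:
(-44404 - 17693)/(C - 7341) = (-44404 - 17693)/(2140 - 7341) = -62097/(-5201) = -62097*(-1/5201) = 8871/743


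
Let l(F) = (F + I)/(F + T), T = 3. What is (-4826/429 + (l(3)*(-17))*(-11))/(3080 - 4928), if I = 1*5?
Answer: -17023/132132 ≈ -0.12883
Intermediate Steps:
I = 5
l(F) = (5 + F)/(3 + F) (l(F) = (F + 5)/(F + 3) = (5 + F)/(3 + F))
(-4826/429 + (l(3)*(-17))*(-11))/(3080 - 4928) = (-4826/429 + (((5 + 3)/(3 + 3))*(-17))*(-11))/(3080 - 4928) = (-4826*1/429 + ((8/6)*(-17))*(-11))/(-1848) = (-4826/429 + (((⅙)*8)*(-17))*(-11))*(-1/1848) = (-4826/429 + ((4/3)*(-17))*(-11))*(-1/1848) = (-4826/429 - 68/3*(-11))*(-1/1848) = (-4826/429 + 748/3)*(-1/1848) = (34046/143)*(-1/1848) = -17023/132132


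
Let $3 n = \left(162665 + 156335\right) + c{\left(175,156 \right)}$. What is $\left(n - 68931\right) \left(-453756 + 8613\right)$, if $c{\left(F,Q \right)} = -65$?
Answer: $-16639742102$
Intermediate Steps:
$n = \frac{318935}{3}$ ($n = \frac{\left(162665 + 156335\right) - 65}{3} = \frac{319000 - 65}{3} = \frac{1}{3} \cdot 318935 = \frac{318935}{3} \approx 1.0631 \cdot 10^{5}$)
$\left(n - 68931\right) \left(-453756 + 8613\right) = \left(\frac{318935}{3} - 68931\right) \left(-453756 + 8613\right) = \left(\frac{318935}{3} + \left(-223235 + 154304\right)\right) \left(-445143\right) = \left(\frac{318935}{3} - 68931\right) \left(-445143\right) = \frac{112142}{3} \left(-445143\right) = -16639742102$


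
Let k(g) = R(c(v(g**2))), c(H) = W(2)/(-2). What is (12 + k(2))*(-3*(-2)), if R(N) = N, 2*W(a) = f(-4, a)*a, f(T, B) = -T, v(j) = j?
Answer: 60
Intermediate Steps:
W(a) = 2*a (W(a) = ((-1*(-4))*a)/2 = (4*a)/2 = 2*a)
c(H) = -2 (c(H) = (2*2)/(-2) = 4*(-1/2) = -2)
k(g) = -2
(12 + k(2))*(-3*(-2)) = (12 - 2)*(-3*(-2)) = 10*6 = 60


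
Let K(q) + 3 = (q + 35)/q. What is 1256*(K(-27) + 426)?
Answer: 14334728/27 ≈ 5.3092e+5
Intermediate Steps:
K(q) = -3 + (35 + q)/q (K(q) = -3 + (q + 35)/q = -3 + (35 + q)/q)
1256*(K(-27) + 426) = 1256*((-2 + 35/(-27)) + 426) = 1256*((-2 + 35*(-1/27)) + 426) = 1256*((-2 - 35/27) + 426) = 1256*(-89/27 + 426) = 1256*(11413/27) = 14334728/27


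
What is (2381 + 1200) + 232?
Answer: 3813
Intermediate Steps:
(2381 + 1200) + 232 = 3581 + 232 = 3813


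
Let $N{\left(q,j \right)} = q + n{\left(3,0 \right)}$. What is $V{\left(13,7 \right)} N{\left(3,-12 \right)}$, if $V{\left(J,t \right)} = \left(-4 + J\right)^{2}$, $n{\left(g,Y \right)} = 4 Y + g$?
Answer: $486$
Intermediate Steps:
$n{\left(g,Y \right)} = g + 4 Y$
$N{\left(q,j \right)} = 3 + q$ ($N{\left(q,j \right)} = q + \left(3 + 4 \cdot 0\right) = q + \left(3 + 0\right) = q + 3 = 3 + q$)
$V{\left(13,7 \right)} N{\left(3,-12 \right)} = \left(-4 + 13\right)^{2} \left(3 + 3\right) = 9^{2} \cdot 6 = 81 \cdot 6 = 486$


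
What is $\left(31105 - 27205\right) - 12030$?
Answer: $-8130$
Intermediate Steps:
$\left(31105 - 27205\right) - 12030 = 3900 - 12030 = -8130$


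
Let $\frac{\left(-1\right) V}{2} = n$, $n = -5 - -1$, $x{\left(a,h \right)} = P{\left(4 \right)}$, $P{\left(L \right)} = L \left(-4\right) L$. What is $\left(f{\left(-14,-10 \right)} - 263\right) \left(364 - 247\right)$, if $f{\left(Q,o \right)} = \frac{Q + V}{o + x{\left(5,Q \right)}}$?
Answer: $- \frac{1138176}{37} \approx -30762.0$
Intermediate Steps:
$P{\left(L \right)} = - 4 L^{2}$ ($P{\left(L \right)} = - 4 L L = - 4 L^{2}$)
$x{\left(a,h \right)} = -64$ ($x{\left(a,h \right)} = - 4 \cdot 4^{2} = \left(-4\right) 16 = -64$)
$n = -4$ ($n = -5 + 1 = -4$)
$V = 8$ ($V = \left(-2\right) \left(-4\right) = 8$)
$f{\left(Q,o \right)} = \frac{8 + Q}{-64 + o}$ ($f{\left(Q,o \right)} = \frac{Q + 8}{o - 64} = \frac{8 + Q}{-64 + o}$)
$\left(f{\left(-14,-10 \right)} - 263\right) \left(364 - 247\right) = \left(\frac{8 - 14}{-64 - 10} - 263\right) \left(364 - 247\right) = \left(\frac{1}{-74} \left(-6\right) - 263\right) 117 = \left(\left(- \frac{1}{74}\right) \left(-6\right) - 263\right) 117 = \left(\frac{3}{37} - 263\right) 117 = \left(- \frac{9728}{37}\right) 117 = - \frac{1138176}{37}$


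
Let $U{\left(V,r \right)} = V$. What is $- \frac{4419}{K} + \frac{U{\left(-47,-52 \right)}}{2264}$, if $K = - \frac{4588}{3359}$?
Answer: $\frac{8401322377}{2596808} \approx 3235.3$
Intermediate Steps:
$K = - \frac{4588}{3359}$ ($K = \left(-4588\right) \frac{1}{3359} = - \frac{4588}{3359} \approx -1.3659$)
$- \frac{4419}{K} + \frac{U{\left(-47,-52 \right)}}{2264} = - \frac{4419}{- \frac{4588}{3359}} - \frac{47}{2264} = \left(-4419\right) \left(- \frac{3359}{4588}\right) - \frac{47}{2264} = \frac{14843421}{4588} - \frac{47}{2264} = \frac{8401322377}{2596808}$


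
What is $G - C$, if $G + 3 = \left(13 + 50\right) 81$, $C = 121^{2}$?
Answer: $-9541$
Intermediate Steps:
$C = 14641$
$G = 5100$ ($G = -3 + \left(13 + 50\right) 81 = -3 + 63 \cdot 81 = -3 + 5103 = 5100$)
$G - C = 5100 - 14641 = -9541$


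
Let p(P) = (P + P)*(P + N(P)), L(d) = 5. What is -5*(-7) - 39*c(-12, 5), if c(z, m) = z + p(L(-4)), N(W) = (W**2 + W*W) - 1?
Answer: -20557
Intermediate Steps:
N(W) = -1 + 2*W**2 (N(W) = (W**2 + W**2) - 1 = 2*W**2 - 1 = -1 + 2*W**2)
p(P) = 2*P*(-1 + P + 2*P**2) (p(P) = (P + P)*(P + (-1 + 2*P**2)) = (2*P)*(-1 + P + 2*P**2) = 2*P*(-1 + P + 2*P**2))
c(z, m) = 540 + z (c(z, m) = z + 2*5*(-1 + 5 + 2*5**2) = z + 2*5*(-1 + 5 + 2*25) = z + 2*5*(-1 + 5 + 50) = z + 2*5*54 = z + 540 = 540 + z)
-5*(-7) - 39*c(-12, 5) = -5*(-7) - 39*(540 - 12) = 35 - 39*528 = 35 - 20592 = -20557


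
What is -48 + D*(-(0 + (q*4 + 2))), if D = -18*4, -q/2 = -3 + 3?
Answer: 96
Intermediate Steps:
q = 0 (q = -2*(-3 + 3) = -2*0 = 0)
D = -72
-48 + D*(-(0 + (q*4 + 2))) = -48 - (-72)*(0 + (0*4 + 2)) = -48 - (-72)*(0 + (0 + 2)) = -48 - (-72)*(0 + 2) = -48 - (-72)*2 = -48 - 72*(-2) = -48 + 144 = 96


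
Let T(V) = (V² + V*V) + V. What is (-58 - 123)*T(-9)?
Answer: -27693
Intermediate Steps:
T(V) = V + 2*V² (T(V) = (V² + V²) + V = 2*V² + V = V + 2*V²)
(-58 - 123)*T(-9) = (-58 - 123)*(-9*(1 + 2*(-9))) = -(-1629)*(1 - 18) = -(-1629)*(-17) = -181*153 = -27693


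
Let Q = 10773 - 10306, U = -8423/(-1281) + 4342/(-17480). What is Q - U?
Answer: 5157668011/11195940 ≈ 460.67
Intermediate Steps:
U = 70835969/11195940 (U = -8423*(-1/1281) + 4342*(-1/17480) = 8423/1281 - 2171/8740 = 70835969/11195940 ≈ 6.3269)
Q = 467
Q - U = 467 - 1*70835969/11195940 = 467 - 70835969/11195940 = 5157668011/11195940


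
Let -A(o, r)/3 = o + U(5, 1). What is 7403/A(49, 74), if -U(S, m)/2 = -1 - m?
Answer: -7403/159 ≈ -46.560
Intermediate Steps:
U(S, m) = 2 + 2*m (U(S, m) = -2*(-1 - m) = 2 + 2*m)
A(o, r) = -12 - 3*o (A(o, r) = -3*(o + (2 + 2*1)) = -3*(o + (2 + 2)) = -3*(o + 4) = -3*(4 + o) = -12 - 3*o)
7403/A(49, 74) = 7403/(-12 - 3*49) = 7403/(-12 - 147) = 7403/(-159) = 7403*(-1/159) = -7403/159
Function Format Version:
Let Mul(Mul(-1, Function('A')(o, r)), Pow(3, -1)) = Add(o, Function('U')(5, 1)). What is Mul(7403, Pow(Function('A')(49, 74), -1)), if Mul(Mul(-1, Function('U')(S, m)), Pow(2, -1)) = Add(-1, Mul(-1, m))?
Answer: Rational(-7403, 159) ≈ -46.560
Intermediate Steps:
Function('U')(S, m) = Add(2, Mul(2, m)) (Function('U')(S, m) = Mul(-2, Add(-1, Mul(-1, m))) = Add(2, Mul(2, m)))
Function('A')(o, r) = Add(-12, Mul(-3, o)) (Function('A')(o, r) = Mul(-3, Add(o, Add(2, Mul(2, 1)))) = Mul(-3, Add(o, Add(2, 2))) = Mul(-3, Add(o, 4)) = Mul(-3, Add(4, o)) = Add(-12, Mul(-3, o)))
Mul(7403, Pow(Function('A')(49, 74), -1)) = Mul(7403, Pow(Add(-12, Mul(-3, 49)), -1)) = Mul(7403, Pow(Add(-12, -147), -1)) = Mul(7403, Pow(-159, -1)) = Mul(7403, Rational(-1, 159)) = Rational(-7403, 159)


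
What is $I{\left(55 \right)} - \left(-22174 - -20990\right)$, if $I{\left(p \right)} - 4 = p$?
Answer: $1243$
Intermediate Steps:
$I{\left(p \right)} = 4 + p$
$I{\left(55 \right)} - \left(-22174 - -20990\right) = \left(4 + 55\right) - \left(-22174 - -20990\right) = 59 - \left(-22174 + 20990\right) = 59 - -1184 = 59 + 1184 = 1243$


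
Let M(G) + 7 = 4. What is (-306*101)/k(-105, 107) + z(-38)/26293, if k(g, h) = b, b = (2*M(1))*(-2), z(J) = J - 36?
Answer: -135435391/52586 ≈ -2575.5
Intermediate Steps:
z(J) = -36 + J
M(G) = -3 (M(G) = -7 + 4 = -3)
b = 12 (b = (2*(-3))*(-2) = -6*(-2) = 12)
k(g, h) = 12
(-306*101)/k(-105, 107) + z(-38)/26293 = -306*101/12 + (-36 - 38)/26293 = -30906*1/12 - 74*1/26293 = -5151/2 - 74/26293 = -135435391/52586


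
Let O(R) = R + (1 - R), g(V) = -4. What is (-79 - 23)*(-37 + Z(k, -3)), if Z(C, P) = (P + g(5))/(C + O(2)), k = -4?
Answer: 3536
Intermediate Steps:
O(R) = 1
Z(C, P) = (-4 + P)/(1 + C) (Z(C, P) = (P - 4)/(C + 1) = (-4 + P)/(1 + C))
(-79 - 23)*(-37 + Z(k, -3)) = (-79 - 23)*(-37 + (-4 - 3)/(1 - 4)) = -102*(-37 - 7/(-3)) = -102*(-37 - ⅓*(-7)) = -102*(-37 + 7/3) = -102*(-104/3) = 3536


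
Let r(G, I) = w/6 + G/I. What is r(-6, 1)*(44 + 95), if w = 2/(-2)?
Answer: -5143/6 ≈ -857.17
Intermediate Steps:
w = -1 (w = 2*(-½) = -1)
r(G, I) = -⅙ + G/I (r(G, I) = -1/6 + G/I = -1*⅙ + G/I = -⅙ + G/I)
r(-6, 1)*(44 + 95) = ((-6 - ⅙*1)/1)*(44 + 95) = (1*(-6 - ⅙))*139 = (1*(-37/6))*139 = -37/6*139 = -5143/6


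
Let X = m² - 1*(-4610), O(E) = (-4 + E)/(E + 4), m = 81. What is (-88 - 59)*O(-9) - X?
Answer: -57766/5 ≈ -11553.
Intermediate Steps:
O(E) = (-4 + E)/(4 + E)
X = 11171 (X = 81² - 1*(-4610) = 6561 + 4610 = 11171)
(-88 - 59)*O(-9) - X = (-88 - 59)*((-4 - 9)/(4 - 9)) - 1*11171 = -147*(-13)/(-5) - 11171 = -(-147)*(-13)/5 - 11171 = -147*13/5 - 11171 = -1911/5 - 11171 = -57766/5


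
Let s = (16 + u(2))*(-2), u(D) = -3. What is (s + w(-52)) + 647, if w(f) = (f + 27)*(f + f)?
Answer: 3221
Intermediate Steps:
w(f) = 2*f*(27 + f) (w(f) = (27 + f)*(2*f) = 2*f*(27 + f))
s = -26 (s = (16 - 3)*(-2) = 13*(-2) = -26)
(s + w(-52)) + 647 = (-26 + 2*(-52)*(27 - 52)) + 647 = (-26 + 2*(-52)*(-25)) + 647 = (-26 + 2600) + 647 = 2574 + 647 = 3221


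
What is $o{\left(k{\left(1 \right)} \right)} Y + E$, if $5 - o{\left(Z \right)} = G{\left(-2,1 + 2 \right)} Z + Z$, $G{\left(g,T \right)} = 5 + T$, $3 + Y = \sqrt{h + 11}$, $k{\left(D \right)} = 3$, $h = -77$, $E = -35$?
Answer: $31 - 22 i \sqrt{66} \approx 31.0 - 178.73 i$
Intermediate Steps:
$Y = -3 + i \sqrt{66}$ ($Y = -3 + \sqrt{-77 + 11} = -3 + \sqrt{-66} = -3 + i \sqrt{66} \approx -3.0 + 8.124 i$)
$o{\left(Z \right)} = 5 - 9 Z$ ($o{\left(Z \right)} = 5 - \left(\left(5 + \left(1 + 2\right)\right) Z + Z\right) = 5 - \left(\left(5 + 3\right) Z + Z\right) = 5 - \left(8 Z + Z\right) = 5 - 9 Z$)
$o{\left(k{\left(1 \right)} \right)} Y + E = \left(5 - 27\right) \left(-3 + i \sqrt{66}\right) - 35 = - 22 \left(-3 + i \sqrt{66}\right) - 35 = \left(66 - 22 i \sqrt{66}\right) - 35 = 31 - 22 i \sqrt{66}$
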